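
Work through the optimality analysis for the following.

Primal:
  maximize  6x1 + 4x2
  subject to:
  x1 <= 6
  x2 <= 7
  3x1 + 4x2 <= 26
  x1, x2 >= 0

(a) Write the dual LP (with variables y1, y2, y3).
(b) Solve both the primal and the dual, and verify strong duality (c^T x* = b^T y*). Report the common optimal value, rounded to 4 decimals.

The standard primal-dual pair for 'max c^T x s.t. A x <= b, x >= 0' is:
  Dual:  min b^T y  s.t.  A^T y >= c,  y >= 0.

So the dual LP is:
  minimize  6y1 + 7y2 + 26y3
  subject to:
    y1 + 3y3 >= 6
    y2 + 4y3 >= 4
    y1, y2, y3 >= 0

Solving the primal: x* = (6, 2).
  primal value c^T x* = 44.
Solving the dual: y* = (3, 0, 1).
  dual value b^T y* = 44.
Strong duality: c^T x* = b^T y*. Confirmed.

44


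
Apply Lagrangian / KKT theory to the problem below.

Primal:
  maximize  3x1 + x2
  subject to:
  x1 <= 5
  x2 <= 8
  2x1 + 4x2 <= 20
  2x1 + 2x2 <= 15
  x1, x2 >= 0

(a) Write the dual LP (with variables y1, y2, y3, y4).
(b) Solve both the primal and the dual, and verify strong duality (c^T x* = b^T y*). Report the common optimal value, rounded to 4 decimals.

The standard primal-dual pair for 'max c^T x s.t. A x <= b, x >= 0' is:
  Dual:  min b^T y  s.t.  A^T y >= c,  y >= 0.

So the dual LP is:
  minimize  5y1 + 8y2 + 20y3 + 15y4
  subject to:
    y1 + 2y3 + 2y4 >= 3
    y2 + 4y3 + 2y4 >= 1
    y1, y2, y3, y4 >= 0

Solving the primal: x* = (5, 2.5).
  primal value c^T x* = 17.5.
Solving the dual: y* = (2.5, 0, 0.25, 0).
  dual value b^T y* = 17.5.
Strong duality: c^T x* = b^T y*. Confirmed.

17.5


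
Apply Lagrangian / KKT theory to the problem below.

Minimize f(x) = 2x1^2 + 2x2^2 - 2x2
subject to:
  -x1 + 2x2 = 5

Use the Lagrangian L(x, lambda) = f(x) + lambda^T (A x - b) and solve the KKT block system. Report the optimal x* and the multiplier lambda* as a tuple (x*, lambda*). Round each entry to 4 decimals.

Form the Lagrangian:
  L(x, lambda) = (1/2) x^T Q x + c^T x + lambda^T (A x - b)
Stationarity (grad_x L = 0): Q x + c + A^T lambda = 0.
Primal feasibility: A x = b.

This gives the KKT block system:
  [ Q   A^T ] [ x     ]   [-c ]
  [ A    0  ] [ lambda ] = [ b ]

Solving the linear system:
  x*      = (-0.8, 2.1)
  lambda* = (-3.2)
  f(x*)   = 5.9

x* = (-0.8, 2.1), lambda* = (-3.2)


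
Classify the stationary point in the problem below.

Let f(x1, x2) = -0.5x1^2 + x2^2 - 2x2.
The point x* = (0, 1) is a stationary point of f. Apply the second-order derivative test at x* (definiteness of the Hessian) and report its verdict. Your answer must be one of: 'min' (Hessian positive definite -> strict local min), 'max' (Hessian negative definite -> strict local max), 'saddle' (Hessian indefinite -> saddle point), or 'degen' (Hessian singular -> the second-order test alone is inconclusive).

Compute the Hessian H = grad^2 f:
  H = [[-1, 0], [0, 2]]
Verify stationarity: grad f(x*) = H x* + g = (0, 0).
Eigenvalues of H: -1, 2.
Eigenvalues have mixed signs, so H is indefinite -> x* is a saddle point.

saddle


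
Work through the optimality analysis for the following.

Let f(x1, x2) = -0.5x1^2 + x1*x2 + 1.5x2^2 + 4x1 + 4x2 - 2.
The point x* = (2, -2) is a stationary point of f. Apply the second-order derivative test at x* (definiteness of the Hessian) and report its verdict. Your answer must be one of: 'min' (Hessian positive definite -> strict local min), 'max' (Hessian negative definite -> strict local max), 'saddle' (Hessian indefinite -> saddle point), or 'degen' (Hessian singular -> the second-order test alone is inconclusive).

Compute the Hessian H = grad^2 f:
  H = [[-1, 1], [1, 3]]
Verify stationarity: grad f(x*) = H x* + g = (0, 0).
Eigenvalues of H: -1.2361, 3.2361.
Eigenvalues have mixed signs, so H is indefinite -> x* is a saddle point.

saddle


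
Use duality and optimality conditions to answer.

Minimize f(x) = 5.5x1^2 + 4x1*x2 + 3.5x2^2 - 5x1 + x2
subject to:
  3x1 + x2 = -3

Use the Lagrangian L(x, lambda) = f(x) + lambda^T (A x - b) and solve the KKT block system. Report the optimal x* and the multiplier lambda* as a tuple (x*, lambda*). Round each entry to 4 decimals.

Form the Lagrangian:
  L(x, lambda) = (1/2) x^T Q x + c^T x + lambda^T (A x - b)
Stationarity (grad_x L = 0): Q x + c + A^T lambda = 0.
Primal feasibility: A x = b.

This gives the KKT block system:
  [ Q   A^T ] [ x     ]   [-c ]
  [ A    0  ] [ lambda ] = [ b ]

Solving the linear system:
  x*      = (-0.86, -0.42)
  lambda* = (5.38)
  f(x*)   = 10.01

x* = (-0.86, -0.42), lambda* = (5.38)


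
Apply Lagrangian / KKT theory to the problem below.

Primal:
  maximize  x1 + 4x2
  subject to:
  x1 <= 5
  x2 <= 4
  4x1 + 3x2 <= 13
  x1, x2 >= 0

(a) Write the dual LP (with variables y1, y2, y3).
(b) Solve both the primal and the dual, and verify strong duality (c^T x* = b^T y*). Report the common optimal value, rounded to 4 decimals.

The standard primal-dual pair for 'max c^T x s.t. A x <= b, x >= 0' is:
  Dual:  min b^T y  s.t.  A^T y >= c,  y >= 0.

So the dual LP is:
  minimize  5y1 + 4y2 + 13y3
  subject to:
    y1 + 4y3 >= 1
    y2 + 3y3 >= 4
    y1, y2, y3 >= 0

Solving the primal: x* = (0.25, 4).
  primal value c^T x* = 16.25.
Solving the dual: y* = (0, 3.25, 0.25).
  dual value b^T y* = 16.25.
Strong duality: c^T x* = b^T y*. Confirmed.

16.25


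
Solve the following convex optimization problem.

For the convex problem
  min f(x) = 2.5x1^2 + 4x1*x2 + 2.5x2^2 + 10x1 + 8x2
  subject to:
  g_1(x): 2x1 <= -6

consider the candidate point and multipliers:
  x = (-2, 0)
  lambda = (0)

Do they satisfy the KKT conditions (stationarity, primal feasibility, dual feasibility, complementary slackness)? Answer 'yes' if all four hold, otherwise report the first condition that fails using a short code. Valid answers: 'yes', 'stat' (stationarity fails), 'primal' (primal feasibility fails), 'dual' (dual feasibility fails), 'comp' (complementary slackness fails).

Gradient of f: grad f(x) = Q x + c = (0, 0)
Constraint values g_i(x) = a_i^T x - b_i:
  g_1((-2, 0)) = 2
Stationarity residual: grad f(x) + sum_i lambda_i a_i = (0, 0)
  -> stationarity OK
Primal feasibility (all g_i <= 0): FAILS
Dual feasibility (all lambda_i >= 0): OK
Complementary slackness (lambda_i * g_i(x) = 0 for all i): OK

Verdict: the first failing condition is primal_feasibility -> primal.

primal


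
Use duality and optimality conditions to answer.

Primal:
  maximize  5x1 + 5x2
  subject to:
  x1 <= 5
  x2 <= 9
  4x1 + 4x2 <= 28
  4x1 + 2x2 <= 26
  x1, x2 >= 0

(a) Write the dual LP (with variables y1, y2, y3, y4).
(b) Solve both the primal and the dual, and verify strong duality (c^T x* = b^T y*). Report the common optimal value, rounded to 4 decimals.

The standard primal-dual pair for 'max c^T x s.t. A x <= b, x >= 0' is:
  Dual:  min b^T y  s.t.  A^T y >= c,  y >= 0.

So the dual LP is:
  minimize  5y1 + 9y2 + 28y3 + 26y4
  subject to:
    y1 + 4y3 + 4y4 >= 5
    y2 + 4y3 + 2y4 >= 5
    y1, y2, y3, y4 >= 0

Solving the primal: x* = (5, 2).
  primal value c^T x* = 35.
Solving the dual: y* = (0, 0, 1.25, 0).
  dual value b^T y* = 35.
Strong duality: c^T x* = b^T y*. Confirmed.

35


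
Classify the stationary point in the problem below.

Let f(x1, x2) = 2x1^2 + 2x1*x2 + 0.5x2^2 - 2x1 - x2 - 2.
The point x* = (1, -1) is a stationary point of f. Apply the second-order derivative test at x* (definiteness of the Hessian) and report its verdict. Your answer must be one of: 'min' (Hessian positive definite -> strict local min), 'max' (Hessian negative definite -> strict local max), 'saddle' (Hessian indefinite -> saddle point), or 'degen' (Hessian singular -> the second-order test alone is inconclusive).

Compute the Hessian H = grad^2 f:
  H = [[4, 2], [2, 1]]
Verify stationarity: grad f(x*) = H x* + g = (0, 0).
Eigenvalues of H: 0, 5.
H has a zero eigenvalue (singular; positive semidefinite but not definite), so H is neither positive definite, negative definite, nor indefinite. The second-order test alone is inconclusive -> degen.
(Indeed, f is constant along the null direction of H through x*, so x* is not a strict local extremum.)

degen


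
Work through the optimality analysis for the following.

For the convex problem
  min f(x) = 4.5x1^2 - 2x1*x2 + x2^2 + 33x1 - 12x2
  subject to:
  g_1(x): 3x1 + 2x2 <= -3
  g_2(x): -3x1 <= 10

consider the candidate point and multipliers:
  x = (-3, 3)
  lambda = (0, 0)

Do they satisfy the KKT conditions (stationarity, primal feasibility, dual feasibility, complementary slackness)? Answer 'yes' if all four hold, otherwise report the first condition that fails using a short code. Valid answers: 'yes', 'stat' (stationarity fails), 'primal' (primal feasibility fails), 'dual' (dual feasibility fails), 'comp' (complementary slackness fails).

Gradient of f: grad f(x) = Q x + c = (0, 0)
Constraint values g_i(x) = a_i^T x - b_i:
  g_1((-3, 3)) = 0
  g_2((-3, 3)) = -1
Stationarity residual: grad f(x) + sum_i lambda_i a_i = (0, 0)
  -> stationarity OK
Primal feasibility (all g_i <= 0): OK
Dual feasibility (all lambda_i >= 0): OK
Complementary slackness (lambda_i * g_i(x) = 0 for all i): OK

Verdict: yes, KKT holds.

yes


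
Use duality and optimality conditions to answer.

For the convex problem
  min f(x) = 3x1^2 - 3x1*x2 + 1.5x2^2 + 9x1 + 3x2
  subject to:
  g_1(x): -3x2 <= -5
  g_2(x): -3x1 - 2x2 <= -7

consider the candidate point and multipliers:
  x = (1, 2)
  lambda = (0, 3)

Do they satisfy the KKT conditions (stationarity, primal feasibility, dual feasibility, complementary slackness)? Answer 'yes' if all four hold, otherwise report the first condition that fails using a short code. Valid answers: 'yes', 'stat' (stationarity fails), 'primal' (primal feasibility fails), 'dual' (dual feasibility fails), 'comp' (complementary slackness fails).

Gradient of f: grad f(x) = Q x + c = (9, 6)
Constraint values g_i(x) = a_i^T x - b_i:
  g_1((1, 2)) = -1
  g_2((1, 2)) = 0
Stationarity residual: grad f(x) + sum_i lambda_i a_i = (0, 0)
  -> stationarity OK
Primal feasibility (all g_i <= 0): OK
Dual feasibility (all lambda_i >= 0): OK
Complementary slackness (lambda_i * g_i(x) = 0 for all i): OK

Verdict: yes, KKT holds.

yes


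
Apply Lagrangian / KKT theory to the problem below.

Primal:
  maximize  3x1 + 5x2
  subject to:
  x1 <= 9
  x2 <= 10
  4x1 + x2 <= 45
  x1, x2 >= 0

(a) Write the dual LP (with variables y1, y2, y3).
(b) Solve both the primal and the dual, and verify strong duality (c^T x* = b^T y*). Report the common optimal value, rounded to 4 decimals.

The standard primal-dual pair for 'max c^T x s.t. A x <= b, x >= 0' is:
  Dual:  min b^T y  s.t.  A^T y >= c,  y >= 0.

So the dual LP is:
  minimize  9y1 + 10y2 + 45y3
  subject to:
    y1 + 4y3 >= 3
    y2 + y3 >= 5
    y1, y2, y3 >= 0

Solving the primal: x* = (8.75, 10).
  primal value c^T x* = 76.25.
Solving the dual: y* = (0, 4.25, 0.75).
  dual value b^T y* = 76.25.
Strong duality: c^T x* = b^T y*. Confirmed.

76.25


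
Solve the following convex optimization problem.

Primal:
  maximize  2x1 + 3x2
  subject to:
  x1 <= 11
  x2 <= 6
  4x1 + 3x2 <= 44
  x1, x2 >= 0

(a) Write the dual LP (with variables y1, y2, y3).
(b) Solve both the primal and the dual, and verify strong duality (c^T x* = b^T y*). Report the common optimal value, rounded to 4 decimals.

The standard primal-dual pair for 'max c^T x s.t. A x <= b, x >= 0' is:
  Dual:  min b^T y  s.t.  A^T y >= c,  y >= 0.

So the dual LP is:
  minimize  11y1 + 6y2 + 44y3
  subject to:
    y1 + 4y3 >= 2
    y2 + 3y3 >= 3
    y1, y2, y3 >= 0

Solving the primal: x* = (6.5, 6).
  primal value c^T x* = 31.
Solving the dual: y* = (0, 1.5, 0.5).
  dual value b^T y* = 31.
Strong duality: c^T x* = b^T y*. Confirmed.

31


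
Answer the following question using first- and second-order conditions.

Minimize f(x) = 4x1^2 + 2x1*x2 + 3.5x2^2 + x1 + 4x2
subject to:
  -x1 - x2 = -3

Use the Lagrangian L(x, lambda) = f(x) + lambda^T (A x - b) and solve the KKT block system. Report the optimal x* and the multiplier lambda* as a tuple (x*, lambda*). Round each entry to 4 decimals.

Form the Lagrangian:
  L(x, lambda) = (1/2) x^T Q x + c^T x + lambda^T (A x - b)
Stationarity (grad_x L = 0): Q x + c + A^T lambda = 0.
Primal feasibility: A x = b.

This gives the KKT block system:
  [ Q   A^T ] [ x     ]   [-c ]
  [ A    0  ] [ lambda ] = [ b ]

Solving the linear system:
  x*      = (1.6364, 1.3636)
  lambda* = (16.8182)
  f(x*)   = 28.7727

x* = (1.6364, 1.3636), lambda* = (16.8182)


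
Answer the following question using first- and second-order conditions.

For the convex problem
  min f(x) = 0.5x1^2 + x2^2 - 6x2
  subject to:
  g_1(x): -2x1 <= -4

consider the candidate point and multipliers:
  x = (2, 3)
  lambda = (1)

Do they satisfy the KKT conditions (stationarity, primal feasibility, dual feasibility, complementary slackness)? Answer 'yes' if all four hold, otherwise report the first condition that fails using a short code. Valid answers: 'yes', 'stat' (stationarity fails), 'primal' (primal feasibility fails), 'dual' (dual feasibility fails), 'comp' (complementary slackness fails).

Gradient of f: grad f(x) = Q x + c = (2, 0)
Constraint values g_i(x) = a_i^T x - b_i:
  g_1((2, 3)) = 0
Stationarity residual: grad f(x) + sum_i lambda_i a_i = (0, 0)
  -> stationarity OK
Primal feasibility (all g_i <= 0): OK
Dual feasibility (all lambda_i >= 0): OK
Complementary slackness (lambda_i * g_i(x) = 0 for all i): OK

Verdict: yes, KKT holds.

yes


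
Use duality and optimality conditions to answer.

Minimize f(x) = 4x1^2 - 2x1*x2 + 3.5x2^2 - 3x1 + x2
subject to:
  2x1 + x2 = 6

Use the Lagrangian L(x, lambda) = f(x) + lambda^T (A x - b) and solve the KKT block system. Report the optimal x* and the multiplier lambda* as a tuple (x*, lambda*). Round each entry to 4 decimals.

Form the Lagrangian:
  L(x, lambda) = (1/2) x^T Q x + c^T x + lambda^T (A x - b)
Stationarity (grad_x L = 0): Q x + c + A^T lambda = 0.
Primal feasibility: A x = b.

This gives the KKT block system:
  [ Q   A^T ] [ x     ]   [-c ]
  [ A    0  ] [ lambda ] = [ b ]

Solving the linear system:
  x*      = (2.2955, 1.4091)
  lambda* = (-6.2727)
  f(x*)   = 16.0795

x* = (2.2955, 1.4091), lambda* = (-6.2727)


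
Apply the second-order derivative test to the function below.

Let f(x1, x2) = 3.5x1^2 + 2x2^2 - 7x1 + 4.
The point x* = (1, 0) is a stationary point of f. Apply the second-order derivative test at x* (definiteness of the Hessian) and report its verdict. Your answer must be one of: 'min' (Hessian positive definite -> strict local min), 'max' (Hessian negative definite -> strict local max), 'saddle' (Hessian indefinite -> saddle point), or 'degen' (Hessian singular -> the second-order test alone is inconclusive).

Compute the Hessian H = grad^2 f:
  H = [[7, 0], [0, 4]]
Verify stationarity: grad f(x*) = H x* + g = (0, 0).
Eigenvalues of H: 4, 7.
Both eigenvalues > 0, so H is positive definite -> x* is a strict local min.

min


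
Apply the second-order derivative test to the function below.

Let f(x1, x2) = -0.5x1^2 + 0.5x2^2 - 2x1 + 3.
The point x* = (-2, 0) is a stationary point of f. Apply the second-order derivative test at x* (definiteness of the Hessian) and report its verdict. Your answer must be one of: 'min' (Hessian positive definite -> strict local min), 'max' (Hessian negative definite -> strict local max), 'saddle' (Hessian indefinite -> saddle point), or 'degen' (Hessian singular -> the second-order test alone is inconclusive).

Compute the Hessian H = grad^2 f:
  H = [[-1, 0], [0, 1]]
Verify stationarity: grad f(x*) = H x* + g = (0, 0).
Eigenvalues of H: -1, 1.
Eigenvalues have mixed signs, so H is indefinite -> x* is a saddle point.

saddle


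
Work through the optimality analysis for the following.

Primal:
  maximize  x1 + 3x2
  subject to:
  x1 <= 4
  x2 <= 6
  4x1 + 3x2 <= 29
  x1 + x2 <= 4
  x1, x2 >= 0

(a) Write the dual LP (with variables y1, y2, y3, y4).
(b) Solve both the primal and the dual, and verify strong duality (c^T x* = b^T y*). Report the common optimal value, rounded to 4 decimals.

The standard primal-dual pair for 'max c^T x s.t. A x <= b, x >= 0' is:
  Dual:  min b^T y  s.t.  A^T y >= c,  y >= 0.

So the dual LP is:
  minimize  4y1 + 6y2 + 29y3 + 4y4
  subject to:
    y1 + 4y3 + y4 >= 1
    y2 + 3y3 + y4 >= 3
    y1, y2, y3, y4 >= 0

Solving the primal: x* = (0, 4).
  primal value c^T x* = 12.
Solving the dual: y* = (0, 0, 0, 3).
  dual value b^T y* = 12.
Strong duality: c^T x* = b^T y*. Confirmed.

12


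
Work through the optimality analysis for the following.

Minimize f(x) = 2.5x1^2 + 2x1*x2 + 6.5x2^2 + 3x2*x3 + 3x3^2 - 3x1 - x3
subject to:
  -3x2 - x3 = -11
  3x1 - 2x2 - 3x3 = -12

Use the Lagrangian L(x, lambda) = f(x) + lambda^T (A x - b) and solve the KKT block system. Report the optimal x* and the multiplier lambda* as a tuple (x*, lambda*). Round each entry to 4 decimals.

Form the Lagrangian:
  L(x, lambda) = (1/2) x^T Q x + c^T x + lambda^T (A x - b)
Stationarity (grad_x L = 0): Q x + c + A^T lambda = 0.
Primal feasibility: A x = b.

This gives the KKT block system:
  [ Q   A^T ] [ x     ]   [-c ]
  [ A    0  ] [ lambda ] = [ b ]

Solving the linear system:
  x*      = (-0.7674, 3.3289, 1.0133)
  lambda* = (14.887, 0.0598)
  f(x*)   = 82.8821

x* = (-0.7674, 3.3289, 1.0133), lambda* = (14.887, 0.0598)


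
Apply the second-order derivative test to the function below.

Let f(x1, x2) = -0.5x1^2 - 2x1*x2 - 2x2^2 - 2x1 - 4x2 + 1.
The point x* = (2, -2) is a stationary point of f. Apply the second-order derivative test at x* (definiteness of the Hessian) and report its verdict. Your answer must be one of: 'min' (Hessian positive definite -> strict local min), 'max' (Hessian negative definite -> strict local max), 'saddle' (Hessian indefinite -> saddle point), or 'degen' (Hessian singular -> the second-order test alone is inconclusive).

Compute the Hessian H = grad^2 f:
  H = [[-1, -2], [-2, -4]]
Verify stationarity: grad f(x*) = H x* + g = (0, 0).
Eigenvalues of H: -5, 0.
H has a zero eigenvalue (singular; negative semidefinite but not definite), so H is neither positive definite, negative definite, nor indefinite. The second-order test alone is inconclusive -> degen.
(Indeed, f is constant along the null direction of H through x*, so x* is not a strict local extremum.)

degen


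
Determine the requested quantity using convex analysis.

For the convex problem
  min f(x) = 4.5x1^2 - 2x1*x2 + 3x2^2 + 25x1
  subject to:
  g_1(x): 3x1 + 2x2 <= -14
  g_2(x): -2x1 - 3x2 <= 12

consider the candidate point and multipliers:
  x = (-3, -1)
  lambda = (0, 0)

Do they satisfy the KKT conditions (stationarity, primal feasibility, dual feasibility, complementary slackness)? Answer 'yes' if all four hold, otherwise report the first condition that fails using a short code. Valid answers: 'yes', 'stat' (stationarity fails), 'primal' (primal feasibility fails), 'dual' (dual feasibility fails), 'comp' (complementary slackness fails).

Gradient of f: grad f(x) = Q x + c = (0, 0)
Constraint values g_i(x) = a_i^T x - b_i:
  g_1((-3, -1)) = 3
  g_2((-3, -1)) = -3
Stationarity residual: grad f(x) + sum_i lambda_i a_i = (0, 0)
  -> stationarity OK
Primal feasibility (all g_i <= 0): FAILS
Dual feasibility (all lambda_i >= 0): OK
Complementary slackness (lambda_i * g_i(x) = 0 for all i): OK

Verdict: the first failing condition is primal_feasibility -> primal.

primal


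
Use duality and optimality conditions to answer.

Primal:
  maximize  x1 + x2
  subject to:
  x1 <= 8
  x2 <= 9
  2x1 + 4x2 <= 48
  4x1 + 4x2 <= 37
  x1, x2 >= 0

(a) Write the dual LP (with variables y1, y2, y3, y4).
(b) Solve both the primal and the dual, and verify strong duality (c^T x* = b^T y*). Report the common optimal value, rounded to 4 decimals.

The standard primal-dual pair for 'max c^T x s.t. A x <= b, x >= 0' is:
  Dual:  min b^T y  s.t.  A^T y >= c,  y >= 0.

So the dual LP is:
  minimize  8y1 + 9y2 + 48y3 + 37y4
  subject to:
    y1 + 2y3 + 4y4 >= 1
    y2 + 4y3 + 4y4 >= 1
    y1, y2, y3, y4 >= 0

Solving the primal: x* = (8, 1.25).
  primal value c^T x* = 9.25.
Solving the dual: y* = (0, 0, 0, 0.25).
  dual value b^T y* = 9.25.
Strong duality: c^T x* = b^T y*. Confirmed.

9.25


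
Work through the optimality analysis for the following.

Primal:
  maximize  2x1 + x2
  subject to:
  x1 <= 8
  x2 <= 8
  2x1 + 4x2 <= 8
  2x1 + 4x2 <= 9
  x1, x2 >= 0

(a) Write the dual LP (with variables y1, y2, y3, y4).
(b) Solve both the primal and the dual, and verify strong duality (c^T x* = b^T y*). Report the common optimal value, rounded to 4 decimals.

The standard primal-dual pair for 'max c^T x s.t. A x <= b, x >= 0' is:
  Dual:  min b^T y  s.t.  A^T y >= c,  y >= 0.

So the dual LP is:
  minimize  8y1 + 8y2 + 8y3 + 9y4
  subject to:
    y1 + 2y3 + 2y4 >= 2
    y2 + 4y3 + 4y4 >= 1
    y1, y2, y3, y4 >= 0

Solving the primal: x* = (4, 0).
  primal value c^T x* = 8.
Solving the dual: y* = (0, 0, 1, 0).
  dual value b^T y* = 8.
Strong duality: c^T x* = b^T y*. Confirmed.

8


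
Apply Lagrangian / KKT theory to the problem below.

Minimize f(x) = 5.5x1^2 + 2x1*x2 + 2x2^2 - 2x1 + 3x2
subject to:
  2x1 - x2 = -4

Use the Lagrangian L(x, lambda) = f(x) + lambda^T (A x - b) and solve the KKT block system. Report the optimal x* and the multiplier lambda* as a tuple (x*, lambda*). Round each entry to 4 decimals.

Form the Lagrangian:
  L(x, lambda) = (1/2) x^T Q x + c^T x + lambda^T (A x - b)
Stationarity (grad_x L = 0): Q x + c + A^T lambda = 0.
Primal feasibility: A x = b.

This gives the KKT block system:
  [ Q   A^T ] [ x     ]   [-c ]
  [ A    0  ] [ lambda ] = [ b ]

Solving the linear system:
  x*      = (-1.2571, 1.4857)
  lambda* = (6.4286)
  f(x*)   = 16.3429

x* = (-1.2571, 1.4857), lambda* = (6.4286)


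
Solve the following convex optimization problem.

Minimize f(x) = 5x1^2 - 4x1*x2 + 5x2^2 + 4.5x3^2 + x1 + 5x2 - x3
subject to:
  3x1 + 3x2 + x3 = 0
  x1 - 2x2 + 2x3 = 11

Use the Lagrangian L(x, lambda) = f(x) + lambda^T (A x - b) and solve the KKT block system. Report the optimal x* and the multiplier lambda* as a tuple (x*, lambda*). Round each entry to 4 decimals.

Form the Lagrangian:
  L(x, lambda) = (1/2) x^T Q x + c^T x + lambda^T (A x - b)
Stationarity (grad_x L = 0): Q x + c + A^T lambda = 0.
Primal feasibility: A x = b.

This gives the KKT block system:
  [ Q   A^T ] [ x     ]   [-c ]
  [ A    0  ] [ lambda ] = [ b ]

Solving the linear system:
  x*      = (0.9464, -1.9665, 3.0603)
  lambda* = (-2.0232, -12.2599)
  f(x*)   = 61.4564

x* = (0.9464, -1.9665, 3.0603), lambda* = (-2.0232, -12.2599)


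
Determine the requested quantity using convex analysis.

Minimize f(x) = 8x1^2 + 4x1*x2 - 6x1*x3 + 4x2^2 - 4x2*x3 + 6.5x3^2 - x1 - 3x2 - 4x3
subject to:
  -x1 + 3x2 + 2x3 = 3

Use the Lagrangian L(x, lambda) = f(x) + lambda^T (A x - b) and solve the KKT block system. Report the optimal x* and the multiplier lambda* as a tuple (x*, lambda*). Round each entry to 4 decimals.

Form the Lagrangian:
  L(x, lambda) = (1/2) x^T Q x + c^T x + lambda^T (A x - b)
Stationarity (grad_x L = 0): Q x + c + A^T lambda = 0.
Primal feasibility: A x = b.

This gives the KKT block system:
  [ Q   A^T ] [ x     ]   [-c ]
  [ A    0  ] [ lambda ] = [ b ]

Solving the linear system:
  x*      = (0.1083, 0.6521, 0.576)
  lambda* = (-0.1152)
  f(x*)   = -2.0115

x* = (0.1083, 0.6521, 0.576), lambda* = (-0.1152)


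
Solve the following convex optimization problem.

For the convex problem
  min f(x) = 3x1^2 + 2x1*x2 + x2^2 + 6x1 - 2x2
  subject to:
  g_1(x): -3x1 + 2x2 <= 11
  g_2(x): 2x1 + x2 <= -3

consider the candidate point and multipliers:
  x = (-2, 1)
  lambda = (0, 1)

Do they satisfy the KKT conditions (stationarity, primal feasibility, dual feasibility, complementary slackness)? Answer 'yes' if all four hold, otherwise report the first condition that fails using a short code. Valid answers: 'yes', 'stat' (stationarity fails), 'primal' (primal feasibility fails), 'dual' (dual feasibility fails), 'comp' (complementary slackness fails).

Gradient of f: grad f(x) = Q x + c = (-4, -4)
Constraint values g_i(x) = a_i^T x - b_i:
  g_1((-2, 1)) = -3
  g_2((-2, 1)) = 0
Stationarity residual: grad f(x) + sum_i lambda_i a_i = (-2, -3)
  -> stationarity FAILS
Primal feasibility (all g_i <= 0): OK
Dual feasibility (all lambda_i >= 0): OK
Complementary slackness (lambda_i * g_i(x) = 0 for all i): OK

Verdict: the first failing condition is stationarity -> stat.

stat


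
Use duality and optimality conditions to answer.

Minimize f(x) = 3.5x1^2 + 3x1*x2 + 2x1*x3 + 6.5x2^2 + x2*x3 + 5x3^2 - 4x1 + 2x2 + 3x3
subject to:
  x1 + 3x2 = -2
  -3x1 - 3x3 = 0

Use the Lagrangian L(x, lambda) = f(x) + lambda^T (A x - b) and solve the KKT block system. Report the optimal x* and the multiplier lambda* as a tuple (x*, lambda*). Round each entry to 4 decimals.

Form the Lagrangian:
  L(x, lambda) = (1/2) x^T Q x + c^T x + lambda^T (A x - b)
Stationarity (grad_x L = 0): Q x + c + A^T lambda = 0.
Primal feasibility: A x = b.

This gives the KKT block system:
  [ Q   A^T ] [ x     ]   [-c ]
  [ A    0  ] [ lambda ] = [ b ]

Solving the linear system:
  x*      = (0.4661, -0.822, -0.4661)
  lambda* = (2.5847, -0.5169)
  f(x*)   = 0.1314

x* = (0.4661, -0.822, -0.4661), lambda* = (2.5847, -0.5169)


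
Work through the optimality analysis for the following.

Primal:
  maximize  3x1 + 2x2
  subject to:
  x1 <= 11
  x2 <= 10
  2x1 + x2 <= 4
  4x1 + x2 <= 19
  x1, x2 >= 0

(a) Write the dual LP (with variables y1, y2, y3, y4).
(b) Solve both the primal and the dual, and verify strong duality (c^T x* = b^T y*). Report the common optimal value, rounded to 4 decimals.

The standard primal-dual pair for 'max c^T x s.t. A x <= b, x >= 0' is:
  Dual:  min b^T y  s.t.  A^T y >= c,  y >= 0.

So the dual LP is:
  minimize  11y1 + 10y2 + 4y3 + 19y4
  subject to:
    y1 + 2y3 + 4y4 >= 3
    y2 + y3 + y4 >= 2
    y1, y2, y3, y4 >= 0

Solving the primal: x* = (0, 4).
  primal value c^T x* = 8.
Solving the dual: y* = (0, 0, 2, 0).
  dual value b^T y* = 8.
Strong duality: c^T x* = b^T y*. Confirmed.

8


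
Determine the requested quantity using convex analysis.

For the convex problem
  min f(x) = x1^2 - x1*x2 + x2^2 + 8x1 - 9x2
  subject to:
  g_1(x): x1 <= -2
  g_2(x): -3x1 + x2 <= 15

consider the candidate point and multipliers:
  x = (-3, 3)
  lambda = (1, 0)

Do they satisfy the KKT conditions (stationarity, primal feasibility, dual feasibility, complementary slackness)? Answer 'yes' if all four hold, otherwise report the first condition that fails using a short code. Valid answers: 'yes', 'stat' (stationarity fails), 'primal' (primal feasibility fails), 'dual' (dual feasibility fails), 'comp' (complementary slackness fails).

Gradient of f: grad f(x) = Q x + c = (-1, 0)
Constraint values g_i(x) = a_i^T x - b_i:
  g_1((-3, 3)) = -1
  g_2((-3, 3)) = -3
Stationarity residual: grad f(x) + sum_i lambda_i a_i = (0, 0)
  -> stationarity OK
Primal feasibility (all g_i <= 0): OK
Dual feasibility (all lambda_i >= 0): OK
Complementary slackness (lambda_i * g_i(x) = 0 for all i): FAILS

Verdict: the first failing condition is complementary_slackness -> comp.

comp


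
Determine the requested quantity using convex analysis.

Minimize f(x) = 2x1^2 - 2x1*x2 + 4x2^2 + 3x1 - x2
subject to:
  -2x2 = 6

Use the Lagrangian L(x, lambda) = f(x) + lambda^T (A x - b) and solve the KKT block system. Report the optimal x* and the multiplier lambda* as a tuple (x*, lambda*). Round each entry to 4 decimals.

Form the Lagrangian:
  L(x, lambda) = (1/2) x^T Q x + c^T x + lambda^T (A x - b)
Stationarity (grad_x L = 0): Q x + c + A^T lambda = 0.
Primal feasibility: A x = b.

This gives the KKT block system:
  [ Q   A^T ] [ x     ]   [-c ]
  [ A    0  ] [ lambda ] = [ b ]

Solving the linear system:
  x*      = (-2.25, -3)
  lambda* = (-10.25)
  f(x*)   = 28.875

x* = (-2.25, -3), lambda* = (-10.25)


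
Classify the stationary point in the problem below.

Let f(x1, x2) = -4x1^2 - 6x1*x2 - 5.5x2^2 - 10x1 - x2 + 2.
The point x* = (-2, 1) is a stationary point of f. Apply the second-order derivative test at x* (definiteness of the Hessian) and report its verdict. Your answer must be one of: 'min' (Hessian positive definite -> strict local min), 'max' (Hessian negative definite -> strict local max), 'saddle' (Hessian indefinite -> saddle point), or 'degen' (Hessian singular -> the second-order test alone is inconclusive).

Compute the Hessian H = grad^2 f:
  H = [[-8, -6], [-6, -11]]
Verify stationarity: grad f(x*) = H x* + g = (0, 0).
Eigenvalues of H: -15.6847, -3.3153.
Both eigenvalues < 0, so H is negative definite -> x* is a strict local max.

max


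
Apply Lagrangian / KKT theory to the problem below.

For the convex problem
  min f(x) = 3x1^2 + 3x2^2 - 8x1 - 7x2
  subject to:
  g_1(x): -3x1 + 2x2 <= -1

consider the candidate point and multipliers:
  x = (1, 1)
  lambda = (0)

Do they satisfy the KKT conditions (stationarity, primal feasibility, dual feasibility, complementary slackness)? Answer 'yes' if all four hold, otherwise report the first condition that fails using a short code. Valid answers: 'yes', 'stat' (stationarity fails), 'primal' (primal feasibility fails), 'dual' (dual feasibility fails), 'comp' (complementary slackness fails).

Gradient of f: grad f(x) = Q x + c = (-2, -1)
Constraint values g_i(x) = a_i^T x - b_i:
  g_1((1, 1)) = 0
Stationarity residual: grad f(x) + sum_i lambda_i a_i = (-2, -1)
  -> stationarity FAILS
Primal feasibility (all g_i <= 0): OK
Dual feasibility (all lambda_i >= 0): OK
Complementary slackness (lambda_i * g_i(x) = 0 for all i): OK

Verdict: the first failing condition is stationarity -> stat.

stat


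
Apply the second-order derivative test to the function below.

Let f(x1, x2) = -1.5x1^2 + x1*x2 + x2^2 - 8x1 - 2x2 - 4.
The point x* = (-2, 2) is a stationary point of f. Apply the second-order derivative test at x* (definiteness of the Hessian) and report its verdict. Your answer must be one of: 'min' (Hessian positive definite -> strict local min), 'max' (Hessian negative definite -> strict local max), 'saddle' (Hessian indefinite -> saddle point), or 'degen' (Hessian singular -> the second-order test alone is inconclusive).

Compute the Hessian H = grad^2 f:
  H = [[-3, 1], [1, 2]]
Verify stationarity: grad f(x*) = H x* + g = (0, 0).
Eigenvalues of H: -3.1926, 2.1926.
Eigenvalues have mixed signs, so H is indefinite -> x* is a saddle point.

saddle


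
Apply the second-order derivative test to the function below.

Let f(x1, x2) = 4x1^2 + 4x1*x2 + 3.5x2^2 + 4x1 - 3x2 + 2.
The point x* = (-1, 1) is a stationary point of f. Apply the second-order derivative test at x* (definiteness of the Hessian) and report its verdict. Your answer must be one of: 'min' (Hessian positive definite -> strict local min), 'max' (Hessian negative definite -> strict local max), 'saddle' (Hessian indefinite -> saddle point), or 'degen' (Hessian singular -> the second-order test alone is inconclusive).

Compute the Hessian H = grad^2 f:
  H = [[8, 4], [4, 7]]
Verify stationarity: grad f(x*) = H x* + g = (0, 0).
Eigenvalues of H: 3.4689, 11.5311.
Both eigenvalues > 0, so H is positive definite -> x* is a strict local min.

min


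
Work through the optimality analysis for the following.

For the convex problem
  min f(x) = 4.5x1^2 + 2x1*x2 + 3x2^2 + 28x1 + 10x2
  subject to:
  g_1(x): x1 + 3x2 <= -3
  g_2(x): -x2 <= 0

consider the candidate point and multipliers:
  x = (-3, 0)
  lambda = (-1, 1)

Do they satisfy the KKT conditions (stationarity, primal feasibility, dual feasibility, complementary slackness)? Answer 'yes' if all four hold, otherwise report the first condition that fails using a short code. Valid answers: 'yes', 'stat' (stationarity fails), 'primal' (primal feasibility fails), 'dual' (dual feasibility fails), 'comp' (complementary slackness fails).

Gradient of f: grad f(x) = Q x + c = (1, 4)
Constraint values g_i(x) = a_i^T x - b_i:
  g_1((-3, 0)) = 0
  g_2((-3, 0)) = 0
Stationarity residual: grad f(x) + sum_i lambda_i a_i = (0, 0)
  -> stationarity OK
Primal feasibility (all g_i <= 0): OK
Dual feasibility (all lambda_i >= 0): FAILS
Complementary slackness (lambda_i * g_i(x) = 0 for all i): OK

Verdict: the first failing condition is dual_feasibility -> dual.

dual


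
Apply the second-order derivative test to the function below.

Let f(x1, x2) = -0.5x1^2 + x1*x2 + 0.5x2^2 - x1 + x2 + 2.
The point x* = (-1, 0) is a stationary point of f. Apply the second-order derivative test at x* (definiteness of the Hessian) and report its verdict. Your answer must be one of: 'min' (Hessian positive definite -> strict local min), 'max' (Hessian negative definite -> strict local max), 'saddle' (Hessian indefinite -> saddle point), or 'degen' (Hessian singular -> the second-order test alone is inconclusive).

Compute the Hessian H = grad^2 f:
  H = [[-1, 1], [1, 1]]
Verify stationarity: grad f(x*) = H x* + g = (0, 0).
Eigenvalues of H: -1.4142, 1.4142.
Eigenvalues have mixed signs, so H is indefinite -> x* is a saddle point.

saddle


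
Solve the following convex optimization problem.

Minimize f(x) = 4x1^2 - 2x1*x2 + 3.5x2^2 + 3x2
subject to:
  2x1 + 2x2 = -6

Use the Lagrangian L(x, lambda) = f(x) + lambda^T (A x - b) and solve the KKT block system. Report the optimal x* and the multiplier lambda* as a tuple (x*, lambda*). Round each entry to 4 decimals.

Form the Lagrangian:
  L(x, lambda) = (1/2) x^T Q x + c^T x + lambda^T (A x - b)
Stationarity (grad_x L = 0): Q x + c + A^T lambda = 0.
Primal feasibility: A x = b.

This gives the KKT block system:
  [ Q   A^T ] [ x     ]   [-c ]
  [ A    0  ] [ lambda ] = [ b ]

Solving the linear system:
  x*      = (-1.2632, -1.7368)
  lambda* = (3.3158)
  f(x*)   = 7.3421

x* = (-1.2632, -1.7368), lambda* = (3.3158)


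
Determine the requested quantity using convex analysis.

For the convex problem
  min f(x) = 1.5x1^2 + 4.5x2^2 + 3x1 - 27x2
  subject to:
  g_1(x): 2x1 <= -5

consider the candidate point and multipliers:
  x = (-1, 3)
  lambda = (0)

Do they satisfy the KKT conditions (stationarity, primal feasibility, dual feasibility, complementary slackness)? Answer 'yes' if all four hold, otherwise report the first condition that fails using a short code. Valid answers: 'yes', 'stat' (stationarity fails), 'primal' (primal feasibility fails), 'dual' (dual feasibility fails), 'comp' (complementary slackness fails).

Gradient of f: grad f(x) = Q x + c = (0, 0)
Constraint values g_i(x) = a_i^T x - b_i:
  g_1((-1, 3)) = 3
Stationarity residual: grad f(x) + sum_i lambda_i a_i = (0, 0)
  -> stationarity OK
Primal feasibility (all g_i <= 0): FAILS
Dual feasibility (all lambda_i >= 0): OK
Complementary slackness (lambda_i * g_i(x) = 0 for all i): OK

Verdict: the first failing condition is primal_feasibility -> primal.

primal


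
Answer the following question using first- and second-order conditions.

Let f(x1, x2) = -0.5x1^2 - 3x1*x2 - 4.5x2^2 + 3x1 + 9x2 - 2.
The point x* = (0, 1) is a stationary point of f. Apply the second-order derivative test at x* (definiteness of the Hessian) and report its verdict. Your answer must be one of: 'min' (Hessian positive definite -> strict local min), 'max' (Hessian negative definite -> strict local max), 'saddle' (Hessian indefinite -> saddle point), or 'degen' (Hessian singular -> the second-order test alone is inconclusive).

Compute the Hessian H = grad^2 f:
  H = [[-1, -3], [-3, -9]]
Verify stationarity: grad f(x*) = H x* + g = (0, 0).
Eigenvalues of H: -10, 0.
H has a zero eigenvalue (singular; negative semidefinite but not definite), so H is neither positive definite, negative definite, nor indefinite. The second-order test alone is inconclusive -> degen.
(Indeed, f is constant along the null direction of H through x*, so x* is not a strict local extremum.)

degen


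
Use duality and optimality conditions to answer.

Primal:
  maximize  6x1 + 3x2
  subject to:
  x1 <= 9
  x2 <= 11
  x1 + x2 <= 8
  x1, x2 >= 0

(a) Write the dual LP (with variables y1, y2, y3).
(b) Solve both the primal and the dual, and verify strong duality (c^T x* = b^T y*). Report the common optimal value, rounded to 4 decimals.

The standard primal-dual pair for 'max c^T x s.t. A x <= b, x >= 0' is:
  Dual:  min b^T y  s.t.  A^T y >= c,  y >= 0.

So the dual LP is:
  minimize  9y1 + 11y2 + 8y3
  subject to:
    y1 + y3 >= 6
    y2 + y3 >= 3
    y1, y2, y3 >= 0

Solving the primal: x* = (8, 0).
  primal value c^T x* = 48.
Solving the dual: y* = (0, 0, 6).
  dual value b^T y* = 48.
Strong duality: c^T x* = b^T y*. Confirmed.

48


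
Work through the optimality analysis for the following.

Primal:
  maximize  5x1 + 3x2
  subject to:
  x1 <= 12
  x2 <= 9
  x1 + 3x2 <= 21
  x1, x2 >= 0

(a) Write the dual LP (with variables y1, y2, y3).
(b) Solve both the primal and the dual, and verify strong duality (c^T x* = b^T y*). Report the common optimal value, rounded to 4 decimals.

The standard primal-dual pair for 'max c^T x s.t. A x <= b, x >= 0' is:
  Dual:  min b^T y  s.t.  A^T y >= c,  y >= 0.

So the dual LP is:
  minimize  12y1 + 9y2 + 21y3
  subject to:
    y1 + y3 >= 5
    y2 + 3y3 >= 3
    y1, y2, y3 >= 0

Solving the primal: x* = (12, 3).
  primal value c^T x* = 69.
Solving the dual: y* = (4, 0, 1).
  dual value b^T y* = 69.
Strong duality: c^T x* = b^T y*. Confirmed.

69


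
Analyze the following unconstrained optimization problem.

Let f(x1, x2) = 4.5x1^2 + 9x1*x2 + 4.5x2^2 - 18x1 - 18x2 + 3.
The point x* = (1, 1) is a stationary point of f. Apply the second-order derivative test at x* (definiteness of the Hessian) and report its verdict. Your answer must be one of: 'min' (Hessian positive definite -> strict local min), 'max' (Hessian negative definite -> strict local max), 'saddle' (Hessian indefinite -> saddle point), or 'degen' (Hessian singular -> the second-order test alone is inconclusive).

Compute the Hessian H = grad^2 f:
  H = [[9, 9], [9, 9]]
Verify stationarity: grad f(x*) = H x* + g = (0, 0).
Eigenvalues of H: 0, 18.
H has a zero eigenvalue (singular; positive semidefinite but not definite), so H is neither positive definite, negative definite, nor indefinite. The second-order test alone is inconclusive -> degen.
(Indeed, f is constant along the null direction of H through x*, so x* is not a strict local extremum.)

degen


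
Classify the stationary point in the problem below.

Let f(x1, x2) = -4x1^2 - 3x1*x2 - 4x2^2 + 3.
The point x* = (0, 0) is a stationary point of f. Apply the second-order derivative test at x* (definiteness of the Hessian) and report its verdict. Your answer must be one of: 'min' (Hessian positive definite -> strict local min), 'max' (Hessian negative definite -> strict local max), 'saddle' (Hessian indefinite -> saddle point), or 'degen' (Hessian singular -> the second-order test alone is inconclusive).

Compute the Hessian H = grad^2 f:
  H = [[-8, -3], [-3, -8]]
Verify stationarity: grad f(x*) = H x* + g = (0, 0).
Eigenvalues of H: -11, -5.
Both eigenvalues < 0, so H is negative definite -> x* is a strict local max.

max


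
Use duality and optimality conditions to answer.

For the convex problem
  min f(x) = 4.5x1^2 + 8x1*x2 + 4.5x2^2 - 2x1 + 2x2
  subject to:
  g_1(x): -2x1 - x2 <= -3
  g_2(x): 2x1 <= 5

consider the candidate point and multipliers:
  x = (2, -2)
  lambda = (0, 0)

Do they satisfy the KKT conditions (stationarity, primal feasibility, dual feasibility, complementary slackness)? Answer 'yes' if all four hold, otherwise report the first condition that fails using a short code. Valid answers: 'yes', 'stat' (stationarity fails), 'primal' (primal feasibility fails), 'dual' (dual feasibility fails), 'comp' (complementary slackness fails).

Gradient of f: grad f(x) = Q x + c = (0, 0)
Constraint values g_i(x) = a_i^T x - b_i:
  g_1((2, -2)) = 1
  g_2((2, -2)) = -1
Stationarity residual: grad f(x) + sum_i lambda_i a_i = (0, 0)
  -> stationarity OK
Primal feasibility (all g_i <= 0): FAILS
Dual feasibility (all lambda_i >= 0): OK
Complementary slackness (lambda_i * g_i(x) = 0 for all i): OK

Verdict: the first failing condition is primal_feasibility -> primal.

primal


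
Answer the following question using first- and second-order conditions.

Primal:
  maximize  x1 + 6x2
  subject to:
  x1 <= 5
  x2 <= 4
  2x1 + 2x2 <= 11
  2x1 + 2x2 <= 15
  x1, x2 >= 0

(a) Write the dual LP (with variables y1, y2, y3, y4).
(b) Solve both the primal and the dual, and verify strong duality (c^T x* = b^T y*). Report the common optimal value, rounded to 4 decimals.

The standard primal-dual pair for 'max c^T x s.t. A x <= b, x >= 0' is:
  Dual:  min b^T y  s.t.  A^T y >= c,  y >= 0.

So the dual LP is:
  minimize  5y1 + 4y2 + 11y3 + 15y4
  subject to:
    y1 + 2y3 + 2y4 >= 1
    y2 + 2y3 + 2y4 >= 6
    y1, y2, y3, y4 >= 0

Solving the primal: x* = (1.5, 4).
  primal value c^T x* = 25.5.
Solving the dual: y* = (0, 5, 0.5, 0).
  dual value b^T y* = 25.5.
Strong duality: c^T x* = b^T y*. Confirmed.

25.5
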